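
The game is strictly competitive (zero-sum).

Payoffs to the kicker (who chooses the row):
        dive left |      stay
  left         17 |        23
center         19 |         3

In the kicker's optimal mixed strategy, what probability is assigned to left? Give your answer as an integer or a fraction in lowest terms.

Row minima are 17 and 3, so the kicker's maximin is 17; column maxima are 19 and 23, so the goalkeeper's minimax is 19. These differ, so the equilibrium is in mixed strategies.
Let the kicker play left with probability p. The goalkeeper is indifferent when 17p + 19(1−p) = 23p + 3(1−p), giving p = 8/11.

8/11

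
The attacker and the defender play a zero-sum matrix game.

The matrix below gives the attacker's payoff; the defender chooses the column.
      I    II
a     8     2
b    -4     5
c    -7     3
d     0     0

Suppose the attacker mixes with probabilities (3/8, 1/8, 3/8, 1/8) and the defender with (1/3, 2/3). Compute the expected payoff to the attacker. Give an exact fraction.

13/8

Against (1/3, 2/3), each row's expected payoff is a: 4; b: 2; c: -1/3; d: 0.
Taking the (3/8, 1/8, 3/8, 1/8)-weighted average: (3/8)·(4) + (1/8)·(2) + (3/8)·(-1/3) + (1/8)·(0) = 13/8.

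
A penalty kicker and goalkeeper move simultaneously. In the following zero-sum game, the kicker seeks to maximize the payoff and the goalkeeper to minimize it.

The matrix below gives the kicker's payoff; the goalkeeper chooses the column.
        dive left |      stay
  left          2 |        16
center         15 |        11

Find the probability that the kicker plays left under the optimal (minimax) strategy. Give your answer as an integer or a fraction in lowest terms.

2/9

Row minima are 2 and 11, so the kicker's maximin is 11; column maxima are 15 and 16, so the goalkeeper's minimax is 15. These differ, so the equilibrium is in mixed strategies.
Let the kicker play left with probability p. The goalkeeper is indifferent when 2p + 15(1−p) = 16p + 11(1−p), giving p = 2/9.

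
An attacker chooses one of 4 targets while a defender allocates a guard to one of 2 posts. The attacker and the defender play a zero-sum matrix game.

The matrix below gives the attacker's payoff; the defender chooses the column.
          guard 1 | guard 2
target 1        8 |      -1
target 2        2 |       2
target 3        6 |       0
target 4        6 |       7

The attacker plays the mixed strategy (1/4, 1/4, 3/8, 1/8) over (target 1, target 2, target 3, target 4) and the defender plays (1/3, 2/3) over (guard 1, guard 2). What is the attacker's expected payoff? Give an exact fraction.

Against (1/3, 2/3), each row's expected payoff is target 1: 2; target 2: 2; target 3: 2; target 4: 20/3.
Taking the (1/4, 1/4, 3/8, 1/8)-weighted average: (1/4)·(2) + (1/4)·(2) + (3/8)·(2) + (1/8)·(20/3) = 31/12.

31/12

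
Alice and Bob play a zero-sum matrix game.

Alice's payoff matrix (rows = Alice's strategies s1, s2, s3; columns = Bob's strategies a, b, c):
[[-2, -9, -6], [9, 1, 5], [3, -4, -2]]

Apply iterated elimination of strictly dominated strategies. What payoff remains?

Row s3 is strictly dominated by row s2 (9>3, 1>-4, 5>-2); eliminate s3.
Row s1 is strictly dominated by row s2 (9>-2, 1>-9, 5>-6); eliminate s1.
Column a is strictly dominated by b for Bob (1<9); eliminate a.
Column c is strictly dominated by b for Bob (1<5); eliminate c.
Only (s2, b) remains, with payoff 1.

1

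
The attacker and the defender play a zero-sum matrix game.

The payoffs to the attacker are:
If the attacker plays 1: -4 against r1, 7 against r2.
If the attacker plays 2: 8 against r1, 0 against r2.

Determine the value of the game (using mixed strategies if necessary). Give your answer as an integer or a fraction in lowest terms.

Row minima are -4 and 0, so the attacker's maximin is 0; column maxima are 8 and 7, so the defender's minimax is 7. These differ, so the equilibrium is in mixed strategies.
Let the attacker play 1 with probability p. The defender is indifferent when −4p + 8(1−p) = 7p, giving p = 8/19.
Let the defender play r1 with probability q. The attacker is indifferent when −4q + 7(1−q) = 8q, giving q = 7/19.
The value is -4·(7/19) + (7)·(12/19) = 56/19.

56/19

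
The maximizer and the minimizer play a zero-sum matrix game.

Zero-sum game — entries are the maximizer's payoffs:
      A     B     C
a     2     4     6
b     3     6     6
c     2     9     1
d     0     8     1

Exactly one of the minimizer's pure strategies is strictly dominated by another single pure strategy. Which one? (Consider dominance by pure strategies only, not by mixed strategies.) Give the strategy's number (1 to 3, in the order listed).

The minimizer prefers columns that give the maximizer less. Compare B with A: 2 < 4, 3 < 6, 2 < 9, 0 < 8.
So A strictly dominates B for the minimizer; B is strictly dominated.

2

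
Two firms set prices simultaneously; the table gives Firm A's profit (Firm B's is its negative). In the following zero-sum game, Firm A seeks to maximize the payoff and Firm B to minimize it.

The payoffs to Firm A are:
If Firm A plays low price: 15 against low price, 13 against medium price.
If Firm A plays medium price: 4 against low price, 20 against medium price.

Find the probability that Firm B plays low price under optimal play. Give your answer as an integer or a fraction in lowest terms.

Row minima are 13 and 4, so Firm A's maximin is 13; column maxima are 15 and 20, so Firm B's minimax is 15. These differ, so the equilibrium is in mixed strategies.
Let Firm B play low price with probability q. Firm A is indifferent when 15q + 13(1−q) = 4q + 20(1−q), giving q = 7/18.

7/18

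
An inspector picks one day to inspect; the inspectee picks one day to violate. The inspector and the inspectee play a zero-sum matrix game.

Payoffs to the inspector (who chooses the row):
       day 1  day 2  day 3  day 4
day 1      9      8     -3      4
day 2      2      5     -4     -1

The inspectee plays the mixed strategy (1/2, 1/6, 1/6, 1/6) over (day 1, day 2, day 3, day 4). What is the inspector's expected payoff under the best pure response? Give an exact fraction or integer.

6

day 1: (9)·(1/2) + (8)·(1/6) + (-3)·(1/6) + (4)·(1/6) = 6.
day 2: (2)·(1/2) + (5)·(1/6) + (-4)·(1/6) + (-1)·(1/6) = 1.
The best pure response is day 1 with expected payoff 6.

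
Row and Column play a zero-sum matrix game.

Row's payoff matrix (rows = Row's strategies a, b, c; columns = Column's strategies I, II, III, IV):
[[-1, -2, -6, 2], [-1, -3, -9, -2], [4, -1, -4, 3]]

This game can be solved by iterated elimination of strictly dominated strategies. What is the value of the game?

Column II is strictly dominated by III for Column (-6<-2, -9<-3, -4<-1); eliminate II.
Row a is strictly dominated by row c (4>-1, -4>-6, 3>2); eliminate a.
Row b is strictly dominated by row c (4>-1, -4>-9, 3>-2); eliminate b.
Column IV is strictly dominated by III for Column (-4<3); eliminate IV.
Column I is strictly dominated by III for Column (-4<4); eliminate I.
Only (c, III) remains, with payoff -4.

-4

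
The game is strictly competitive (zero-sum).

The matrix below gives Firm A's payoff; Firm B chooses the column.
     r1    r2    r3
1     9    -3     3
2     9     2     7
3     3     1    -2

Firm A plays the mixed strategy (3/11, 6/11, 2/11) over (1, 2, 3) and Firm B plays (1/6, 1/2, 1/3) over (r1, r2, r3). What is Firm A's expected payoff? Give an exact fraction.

98/33

Against (1/6, 1/2, 1/3), each row's expected payoff is 1: 1; 2: 29/6; 3: 1/3.
Taking the (3/11, 6/11, 2/11)-weighted average: (3/11)·(1) + (6/11)·(29/6) + (2/11)·(1/3) = 98/33.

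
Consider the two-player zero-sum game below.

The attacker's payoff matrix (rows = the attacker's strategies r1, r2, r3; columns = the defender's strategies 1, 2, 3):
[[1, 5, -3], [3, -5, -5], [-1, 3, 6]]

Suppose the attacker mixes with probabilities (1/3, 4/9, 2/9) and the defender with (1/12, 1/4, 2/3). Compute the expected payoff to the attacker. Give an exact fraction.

-10/9

Against (1/12, 1/4, 2/3), each row's expected payoff is r1: -2/3; r2: -13/3; r3: 14/3.
Taking the (1/3, 4/9, 2/9)-weighted average: (1/3)·(-2/3) + (4/9)·(-13/3) + (2/9)·(14/3) = -10/9.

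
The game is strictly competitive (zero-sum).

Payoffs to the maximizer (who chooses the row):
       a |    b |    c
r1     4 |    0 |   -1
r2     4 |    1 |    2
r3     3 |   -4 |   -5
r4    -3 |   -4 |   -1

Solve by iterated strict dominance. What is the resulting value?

1

Row r3 is strictly dominated by row r1 (4>3, 0>-4, -1>-5); eliminate r3.
Row r4 is strictly dominated by row r2 (4>-3, 1>-4, 2>-1); eliminate r4.
Column a is strictly dominated by b for the minimizer (0<4, 1<4); eliminate a.
Row r1 is strictly dominated by row r2 (1>0, 2>-1); eliminate r1.
Column c is strictly dominated by b for the minimizer (1<2); eliminate c.
Only (r2, b) remains, with payoff 1.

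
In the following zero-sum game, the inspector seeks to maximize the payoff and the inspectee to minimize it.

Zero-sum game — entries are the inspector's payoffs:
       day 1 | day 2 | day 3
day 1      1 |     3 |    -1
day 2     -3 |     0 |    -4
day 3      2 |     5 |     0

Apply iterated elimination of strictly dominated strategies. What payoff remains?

Row day 1 is strictly dominated by row day 3 (2>1, 5>3, 0>-1); eliminate day 1.
Row day 2 is strictly dominated by row day 3 (2>-3, 5>0, 0>-4); eliminate day 2.
Column day 1 is strictly dominated by day 3 for the inspectee (0<2); eliminate day 1.
Column day 2 is strictly dominated by day 3 for the inspectee (0<5); eliminate day 2.
Only (day 3, day 3) remains, with payoff 0.

0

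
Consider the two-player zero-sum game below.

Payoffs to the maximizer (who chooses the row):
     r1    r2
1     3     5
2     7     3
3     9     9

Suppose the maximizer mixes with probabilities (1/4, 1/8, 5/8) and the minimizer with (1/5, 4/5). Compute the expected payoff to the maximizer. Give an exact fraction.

Against (1/5, 4/5), each row's expected payoff is 1: 23/5; 2: 19/5; 3: 9.
Taking the (1/4, 1/8, 5/8)-weighted average: (1/4)·(23/5) + (1/8)·(19/5) + (5/8)·(9) = 29/4.

29/4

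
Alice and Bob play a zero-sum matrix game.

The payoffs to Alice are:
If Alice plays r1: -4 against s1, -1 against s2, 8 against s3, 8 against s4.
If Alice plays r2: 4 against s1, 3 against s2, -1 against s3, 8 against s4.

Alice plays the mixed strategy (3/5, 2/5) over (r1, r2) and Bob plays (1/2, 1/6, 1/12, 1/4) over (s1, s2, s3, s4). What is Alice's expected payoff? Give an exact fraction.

31/15

Against (1/2, 1/6, 1/12, 1/4), each row's expected payoff is r1: 1/2; r2: 53/12.
Taking the (3/5, 2/5)-weighted average: (3/5)·(1/2) + (2/5)·(53/12) = 31/15.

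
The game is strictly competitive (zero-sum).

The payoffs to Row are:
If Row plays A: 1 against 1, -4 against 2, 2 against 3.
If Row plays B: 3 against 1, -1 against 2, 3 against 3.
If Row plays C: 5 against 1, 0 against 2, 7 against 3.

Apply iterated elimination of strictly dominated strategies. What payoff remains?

Row A is strictly dominated by row B (3>1, -1>-4, 3>2); eliminate A.
Column 1 is strictly dominated by 2 for Column (-1<3, 0<5); eliminate 1.
Column 3 is strictly dominated by 2 for Column (-1<3, 0<7); eliminate 3.
Row B is strictly dominated by row C (0>-1); eliminate B.
Only (C, 2) remains, with payoff 0.

0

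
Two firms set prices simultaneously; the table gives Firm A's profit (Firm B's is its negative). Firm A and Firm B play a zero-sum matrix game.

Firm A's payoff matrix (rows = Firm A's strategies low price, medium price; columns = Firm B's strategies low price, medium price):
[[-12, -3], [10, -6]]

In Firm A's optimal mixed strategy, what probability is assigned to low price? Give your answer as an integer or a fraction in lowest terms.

16/25

Row minima are -12 and -6, so Firm A's maximin is -6; column maxima are 10 and -3, so Firm B's minimax is -3. These differ, so the equilibrium is in mixed strategies.
Let Firm A play low price with probability p. Firm B is indifferent when −12p + 10(1−p) = −3p − 6(1−p), giving p = 16/25.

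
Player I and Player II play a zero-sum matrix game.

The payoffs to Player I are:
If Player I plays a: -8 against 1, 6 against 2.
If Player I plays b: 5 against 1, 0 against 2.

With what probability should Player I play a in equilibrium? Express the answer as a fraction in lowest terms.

Row minima are -8 and 0, so Player I's maximin is 0; column maxima are 5 and 6, so Player II's minimax is 5. These differ, so the equilibrium is in mixed strategies.
Let Player I play a with probability p. Player II is indifferent when −8p + 5(1−p) = 6p, giving p = 5/19.

5/19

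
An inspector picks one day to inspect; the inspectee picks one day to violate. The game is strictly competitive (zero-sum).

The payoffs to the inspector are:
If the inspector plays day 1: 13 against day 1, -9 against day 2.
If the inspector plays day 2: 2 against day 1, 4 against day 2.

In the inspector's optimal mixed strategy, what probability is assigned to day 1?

Row minima are -9 and 2, so the inspector's maximin is 2; column maxima are 13 and 4, so the inspectee's minimax is 4. These differ, so the equilibrium is in mixed strategies.
Let the inspector play day 1 with probability p. The inspectee is indifferent when 13p + 2(1−p) = −9p + 4(1−p), giving p = 1/12.

1/12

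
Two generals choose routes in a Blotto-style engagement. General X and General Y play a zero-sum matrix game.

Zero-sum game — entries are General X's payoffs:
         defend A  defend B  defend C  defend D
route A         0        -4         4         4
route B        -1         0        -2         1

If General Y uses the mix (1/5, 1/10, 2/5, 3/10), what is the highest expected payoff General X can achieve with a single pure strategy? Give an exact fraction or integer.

12/5

route A: (0)·(1/5) + (-4)·(1/10) + (4)·(2/5) + (4)·(3/10) = 12/5.
route B: (-1)·(1/5) + (0)·(1/10) + (-2)·(2/5) + (1)·(3/10) = -7/10.
The best pure response is route A with expected payoff 12/5.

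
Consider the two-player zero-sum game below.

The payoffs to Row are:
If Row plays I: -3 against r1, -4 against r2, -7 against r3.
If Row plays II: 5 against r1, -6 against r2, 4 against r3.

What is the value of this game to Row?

-58/13

Column r1 is strictly dominated by r3 for Column (it gives Row more in every row).
The remaining 2×2 game on (I, II) × (r2, r3) has no saddle point. Let Row play I with probability p; indifference gives −4p − 6(1−p) = −7p + 4(1−p), so p = 10/13.
Similarly Column's optimal q on r2 is 11/13, and the value is -4·(11/13) + (-7)·(2/13) = -58/13.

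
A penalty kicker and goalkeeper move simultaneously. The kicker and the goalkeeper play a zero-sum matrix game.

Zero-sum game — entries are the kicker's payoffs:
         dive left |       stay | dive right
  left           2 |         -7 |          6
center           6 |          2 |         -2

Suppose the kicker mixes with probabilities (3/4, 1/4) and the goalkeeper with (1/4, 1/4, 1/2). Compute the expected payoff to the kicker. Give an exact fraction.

Against (1/4, 1/4, 1/2), each row's expected payoff is left: 7/4; center: 1.
Taking the (3/4, 1/4)-weighted average: (3/4)·(7/4) + (1/4)·(1) = 25/16.

25/16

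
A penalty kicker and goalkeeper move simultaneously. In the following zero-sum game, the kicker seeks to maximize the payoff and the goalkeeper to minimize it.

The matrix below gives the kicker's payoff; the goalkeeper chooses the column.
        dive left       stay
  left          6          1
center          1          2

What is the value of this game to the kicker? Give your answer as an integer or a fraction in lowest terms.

Row minima are 1 and 1, so the kicker's maximin is 1; column maxima are 6 and 2, so the goalkeeper's minimax is 2. These differ, so the equilibrium is in mixed strategies.
Let the kicker play left with probability p. The goalkeeper is indifferent when 6p + (1−p) = p + 2(1−p), giving p = 1/6.
Let the goalkeeper play dive left with probability q. The kicker is indifferent when 6q + (1−q) = q + 2(1−q), giving q = 1/6.
The value is 6·(1/6) + (1)·(5/6) = 11/6.

11/6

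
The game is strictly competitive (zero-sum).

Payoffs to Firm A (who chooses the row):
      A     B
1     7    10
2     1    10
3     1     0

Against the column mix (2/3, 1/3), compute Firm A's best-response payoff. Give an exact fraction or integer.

8

1: (7)·(2/3) + (10)·(1/3) = 8.
2: (1)·(2/3) + (10)·(1/3) = 4.
3: (1)·(2/3) + (0)·(1/3) = 2/3.
The best pure response is 1 with expected payoff 8.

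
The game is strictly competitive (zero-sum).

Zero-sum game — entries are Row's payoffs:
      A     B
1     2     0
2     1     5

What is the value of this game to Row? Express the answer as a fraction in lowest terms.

Row minima are 0 and 1, so Row's maximin is 1; column maxima are 2 and 5, so Column's minimax is 2. These differ, so the equilibrium is in mixed strategies.
Let Row play 1 with probability p. Column is indifferent when 2p + (1−p) = 5(1−p), giving p = 2/3.
Let Column play A with probability q. Row is indifferent when 2q = q + 5(1−q), giving q = 5/6.
The value is 2·(5/6) + (0)·(1/6) = 5/3.

5/3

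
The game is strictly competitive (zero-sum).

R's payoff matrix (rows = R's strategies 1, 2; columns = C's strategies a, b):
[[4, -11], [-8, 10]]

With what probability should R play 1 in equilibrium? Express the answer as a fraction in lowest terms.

Row minima are -11 and -8, so R's maximin is -8; column maxima are 4 and 10, so C's minimax is 4. These differ, so the equilibrium is in mixed strategies.
Let R play 1 with probability p. C is indifferent when 4p − 8(1−p) = −11p + 10(1−p), giving p = 6/11.

6/11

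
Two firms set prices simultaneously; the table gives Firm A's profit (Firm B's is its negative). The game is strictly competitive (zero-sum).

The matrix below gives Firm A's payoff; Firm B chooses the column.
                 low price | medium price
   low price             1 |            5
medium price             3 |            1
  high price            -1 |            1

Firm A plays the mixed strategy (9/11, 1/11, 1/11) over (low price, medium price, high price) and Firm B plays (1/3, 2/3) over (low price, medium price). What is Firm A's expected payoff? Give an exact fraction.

Against (1/3, 2/3), each row's expected payoff is low price: 11/3; medium price: 5/3; high price: 1/3.
Taking the (9/11, 1/11, 1/11)-weighted average: (9/11)·(11/3) + (1/11)·(5/3) + (1/11)·(1/3) = 35/11.

35/11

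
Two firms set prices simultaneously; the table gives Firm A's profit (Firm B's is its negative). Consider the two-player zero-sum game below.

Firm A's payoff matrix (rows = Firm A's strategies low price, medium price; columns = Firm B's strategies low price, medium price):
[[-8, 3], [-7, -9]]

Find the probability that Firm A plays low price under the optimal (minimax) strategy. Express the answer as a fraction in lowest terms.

2/13

Row minima are -8 and -9, so Firm A's maximin is -8; column maxima are -7 and 3, so Firm B's minimax is -7. These differ, so the equilibrium is in mixed strategies.
Let Firm A play low price with probability p. Firm B is indifferent when −8p − 7(1−p) = 3p − 9(1−p), giving p = 2/13.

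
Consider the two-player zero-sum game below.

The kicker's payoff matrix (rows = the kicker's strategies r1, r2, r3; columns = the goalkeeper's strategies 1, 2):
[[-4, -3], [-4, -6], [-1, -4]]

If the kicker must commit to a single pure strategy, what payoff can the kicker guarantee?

The worst-case payoff for each row is r1: -4, r2: -6, r3: -4.
The best of these is -4.

-4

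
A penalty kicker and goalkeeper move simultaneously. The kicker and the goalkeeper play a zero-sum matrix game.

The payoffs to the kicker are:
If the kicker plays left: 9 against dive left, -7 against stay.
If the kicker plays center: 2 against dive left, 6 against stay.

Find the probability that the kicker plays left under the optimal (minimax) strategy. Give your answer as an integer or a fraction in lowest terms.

1/5

Row minima are -7 and 2, so the kicker's maximin is 2; column maxima are 9 and 6, so the goalkeeper's minimax is 6. These differ, so the equilibrium is in mixed strategies.
Let the kicker play left with probability p. The goalkeeper is indifferent when 9p + 2(1−p) = −7p + 6(1−p), giving p = 1/5.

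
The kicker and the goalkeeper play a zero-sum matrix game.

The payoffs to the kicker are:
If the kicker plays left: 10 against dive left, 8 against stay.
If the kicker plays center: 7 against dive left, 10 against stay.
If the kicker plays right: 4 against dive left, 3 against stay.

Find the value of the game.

Row right is strictly dominated by row left, so the kicker never plays it.
The remaining 2×2 game on (left, center) × (dive left, stay) has no saddle point. Let the kicker play left with probability p; indifference gives 10p + 7(1−p) = 8p + 10(1−p), so p = 3/5.
Similarly the goalkeeper's optimal q on dive left is 2/5, and the value is 10·(2/5) + (8)·(3/5) = 44/5.

44/5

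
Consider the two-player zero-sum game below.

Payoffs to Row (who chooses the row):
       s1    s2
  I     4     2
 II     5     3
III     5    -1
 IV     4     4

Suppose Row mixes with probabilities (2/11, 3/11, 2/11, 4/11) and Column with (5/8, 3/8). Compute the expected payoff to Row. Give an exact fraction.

Against (5/8, 3/8), each row's expected payoff is I: 13/4; II: 17/4; III: 11/4; IV: 4.
Taking the (2/11, 3/11, 2/11, 4/11)-weighted average: (2/11)·(13/4) + (3/11)·(17/4) + (2/11)·(11/4) + (4/11)·(4) = 163/44.

163/44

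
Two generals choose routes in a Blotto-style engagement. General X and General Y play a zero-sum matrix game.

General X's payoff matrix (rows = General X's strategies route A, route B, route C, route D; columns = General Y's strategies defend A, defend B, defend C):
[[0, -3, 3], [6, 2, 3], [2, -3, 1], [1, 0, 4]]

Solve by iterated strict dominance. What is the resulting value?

2

Row route A is strictly dominated by row route D (1>0, 0>-3, 4>3); eliminate route A.
Column defend C is strictly dominated by defend B for General Y (2<3, -3<1, 0<4); eliminate defend C.
Row route D is strictly dominated by row route B (6>1, 2>0); eliminate route D.
Column defend A is strictly dominated by defend B for General Y (2<6, -3<2); eliminate defend A.
Row route C is strictly dominated by row route B (2>-3); eliminate route C.
Only (route B, defend B) remains, with payoff 2.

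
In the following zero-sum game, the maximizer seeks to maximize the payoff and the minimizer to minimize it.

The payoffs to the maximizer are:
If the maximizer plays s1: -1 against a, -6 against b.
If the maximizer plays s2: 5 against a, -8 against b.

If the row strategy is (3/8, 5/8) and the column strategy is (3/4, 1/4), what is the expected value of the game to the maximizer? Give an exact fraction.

Against (3/4, 1/4), each row's expected payoff is s1: -9/4; s2: 7/4.
Taking the (3/8, 5/8)-weighted average: (3/8)·(-9/4) + (5/8)·(7/4) = 1/4.

1/4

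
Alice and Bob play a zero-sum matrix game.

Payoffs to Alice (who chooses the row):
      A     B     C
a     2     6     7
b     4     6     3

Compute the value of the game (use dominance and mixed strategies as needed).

Column B is strictly dominated by A for Bob (it gives Alice more in every row).
The remaining 2×2 game on (a, b) × (A, C) has no saddle point. Let Alice play a with probability p; indifference gives 2p + 4(1−p) = 7p + 3(1−p), so p = 1/6.
Similarly Bob's optimal q on A is 2/3, and the value is 2·(2/3) + (7)·(1/3) = 11/3.

11/3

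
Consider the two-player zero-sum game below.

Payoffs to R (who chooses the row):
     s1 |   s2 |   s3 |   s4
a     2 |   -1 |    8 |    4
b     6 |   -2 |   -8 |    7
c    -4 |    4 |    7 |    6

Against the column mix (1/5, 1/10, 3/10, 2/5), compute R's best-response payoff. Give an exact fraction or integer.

a: (2)·(1/5) + (-1)·(1/10) + (8)·(3/10) + (4)·(2/5) = 43/10.
b: (6)·(1/5) + (-2)·(1/10) + (-8)·(3/10) + (7)·(2/5) = 7/5.
c: (-4)·(1/5) + (4)·(1/10) + (7)·(3/10) + (6)·(2/5) = 41/10.
The best pure response is a with expected payoff 43/10.

43/10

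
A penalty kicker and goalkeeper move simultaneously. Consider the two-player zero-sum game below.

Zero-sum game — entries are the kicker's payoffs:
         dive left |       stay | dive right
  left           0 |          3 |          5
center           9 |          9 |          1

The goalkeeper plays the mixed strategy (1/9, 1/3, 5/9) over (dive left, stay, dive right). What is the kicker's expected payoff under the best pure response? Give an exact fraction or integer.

41/9

left: (0)·(1/9) + (3)·(1/3) + (5)·(5/9) = 34/9.
center: (9)·(1/9) + (9)·(1/3) + (1)·(5/9) = 41/9.
The best pure response is center with expected payoff 41/9.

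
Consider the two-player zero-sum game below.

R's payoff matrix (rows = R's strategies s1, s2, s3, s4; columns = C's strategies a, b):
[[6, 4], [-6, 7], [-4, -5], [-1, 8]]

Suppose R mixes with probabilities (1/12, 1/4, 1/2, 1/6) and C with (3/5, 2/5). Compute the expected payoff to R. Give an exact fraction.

-23/15

Against (3/5, 2/5), each row's expected payoff is s1: 26/5; s2: -4/5; s3: -22/5; s4: 13/5.
Taking the (1/12, 1/4, 1/2, 1/6)-weighted average: (1/12)·(26/5) + (1/4)·(-4/5) + (1/2)·(-22/5) + (1/6)·(13/5) = -23/15.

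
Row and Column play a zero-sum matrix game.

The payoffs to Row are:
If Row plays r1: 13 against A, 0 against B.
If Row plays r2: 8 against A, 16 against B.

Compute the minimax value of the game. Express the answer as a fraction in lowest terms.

208/21

Row minima are 0 and 8, so Row's maximin is 8; column maxima are 13 and 16, so Column's minimax is 13. These differ, so the equilibrium is in mixed strategies.
Let Row play r1 with probability p. Column is indifferent when 13p + 8(1−p) = 16(1−p), giving p = 8/21.
Let Column play A with probability q. Row is indifferent when 13q = 8q + 16(1−q), giving q = 16/21.
The value is 13·(16/21) + (0)·(5/21) = 208/21.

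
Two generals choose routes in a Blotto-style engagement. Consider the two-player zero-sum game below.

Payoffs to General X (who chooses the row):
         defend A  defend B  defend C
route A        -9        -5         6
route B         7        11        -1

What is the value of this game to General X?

33/23

Column defend B is strictly dominated by defend A for General Y (it gives General X more in every row).
The remaining 2×2 game on (route A, route B) × (defend A, defend C) has no saddle point. Let General X play route A with probability p; indifference gives −9p + 7(1−p) = 6p − (1−p), so p = 8/23.
Similarly General Y's optimal q on defend A is 7/23, and the value is -9·(7/23) + (6)·(16/23) = 33/23.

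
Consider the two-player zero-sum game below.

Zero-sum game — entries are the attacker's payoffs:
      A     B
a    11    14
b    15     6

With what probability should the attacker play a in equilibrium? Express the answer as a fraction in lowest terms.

Row minima are 11 and 6, so the attacker's maximin is 11; column maxima are 15 and 14, so the defender's minimax is 14. These differ, so the equilibrium is in mixed strategies.
Let the attacker play a with probability p. The defender is indifferent when 11p + 15(1−p) = 14p + 6(1−p), giving p = 3/4.

3/4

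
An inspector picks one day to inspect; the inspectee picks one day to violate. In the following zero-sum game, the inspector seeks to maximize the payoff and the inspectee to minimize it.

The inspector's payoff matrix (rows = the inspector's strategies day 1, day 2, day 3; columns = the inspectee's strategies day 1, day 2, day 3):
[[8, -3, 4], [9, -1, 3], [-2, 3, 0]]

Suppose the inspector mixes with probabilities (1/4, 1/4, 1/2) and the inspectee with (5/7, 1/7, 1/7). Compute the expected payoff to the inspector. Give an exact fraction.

37/14

Against (5/7, 1/7, 1/7), each row's expected payoff is day 1: 41/7; day 2: 47/7; day 3: -1.
Taking the (1/4, 1/4, 1/2)-weighted average: (1/4)·(41/7) + (1/4)·(47/7) + (1/2)·(-1) = 37/14.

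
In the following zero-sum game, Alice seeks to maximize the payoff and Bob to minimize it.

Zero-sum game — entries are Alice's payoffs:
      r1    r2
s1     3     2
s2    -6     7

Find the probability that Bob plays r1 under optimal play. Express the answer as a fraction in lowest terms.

5/14

Row minima are 2 and -6, so Alice's maximin is 2; column maxima are 3 and 7, so Bob's minimax is 3. These differ, so the equilibrium is in mixed strategies.
Let Bob play r1 with probability q. Alice is indifferent when 3q + 2(1−q) = −6q + 7(1−q), giving q = 5/14.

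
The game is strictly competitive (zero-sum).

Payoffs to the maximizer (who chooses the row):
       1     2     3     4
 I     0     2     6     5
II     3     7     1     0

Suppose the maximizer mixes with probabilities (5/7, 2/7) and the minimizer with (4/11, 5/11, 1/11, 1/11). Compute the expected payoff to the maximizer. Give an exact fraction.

Against (4/11, 5/11, 1/11, 1/11), each row's expected payoff is I: 21/11; II: 48/11.
Taking the (5/7, 2/7)-weighted average: (5/7)·(21/11) + (2/7)·(48/11) = 201/77.

201/77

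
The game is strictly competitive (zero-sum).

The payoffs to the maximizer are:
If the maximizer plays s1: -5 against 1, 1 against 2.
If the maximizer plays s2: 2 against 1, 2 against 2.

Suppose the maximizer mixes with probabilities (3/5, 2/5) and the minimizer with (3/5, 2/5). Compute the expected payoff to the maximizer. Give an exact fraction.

-19/25

Against (3/5, 2/5), each row's expected payoff is s1: -13/5; s2: 2.
Taking the (3/5, 2/5)-weighted average: (3/5)·(-13/5) + (2/5)·(2) = -19/25.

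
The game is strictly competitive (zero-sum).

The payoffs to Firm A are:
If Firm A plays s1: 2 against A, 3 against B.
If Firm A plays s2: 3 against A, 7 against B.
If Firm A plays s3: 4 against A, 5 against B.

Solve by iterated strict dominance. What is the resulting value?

4

Column B is strictly dominated by A for Firm B (2<3, 3<7, 4<5); eliminate B.
Row s1 is strictly dominated by row s2 (3>2); eliminate s1.
Row s2 is strictly dominated by row s3 (4>3); eliminate s2.
Only (s3, A) remains, with payoff 4.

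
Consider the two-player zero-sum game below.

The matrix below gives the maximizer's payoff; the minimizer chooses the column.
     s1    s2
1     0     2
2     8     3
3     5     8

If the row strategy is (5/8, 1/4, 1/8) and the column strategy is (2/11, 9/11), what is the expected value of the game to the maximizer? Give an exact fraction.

129/44

Against (2/11, 9/11), each row's expected payoff is 1: 18/11; 2: 43/11; 3: 82/11.
Taking the (5/8, 1/4, 1/8)-weighted average: (5/8)·(18/11) + (1/4)·(43/11) + (1/8)·(82/11) = 129/44.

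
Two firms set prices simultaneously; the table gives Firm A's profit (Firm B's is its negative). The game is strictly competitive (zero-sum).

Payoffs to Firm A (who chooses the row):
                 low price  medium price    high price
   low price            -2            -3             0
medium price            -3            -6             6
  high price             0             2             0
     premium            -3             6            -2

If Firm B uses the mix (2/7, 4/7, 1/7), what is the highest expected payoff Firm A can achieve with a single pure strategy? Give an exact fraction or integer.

16/7

low price: (-2)·(2/7) + (-3)·(4/7) + (0)·(1/7) = -16/7.
medium price: (-3)·(2/7) + (-6)·(4/7) + (6)·(1/7) = -24/7.
high price: (0)·(2/7) + (2)·(4/7) + (0)·(1/7) = 8/7.
premium: (-3)·(2/7) + (6)·(4/7) + (-2)·(1/7) = 16/7.
The best pure response is premium with expected payoff 16/7.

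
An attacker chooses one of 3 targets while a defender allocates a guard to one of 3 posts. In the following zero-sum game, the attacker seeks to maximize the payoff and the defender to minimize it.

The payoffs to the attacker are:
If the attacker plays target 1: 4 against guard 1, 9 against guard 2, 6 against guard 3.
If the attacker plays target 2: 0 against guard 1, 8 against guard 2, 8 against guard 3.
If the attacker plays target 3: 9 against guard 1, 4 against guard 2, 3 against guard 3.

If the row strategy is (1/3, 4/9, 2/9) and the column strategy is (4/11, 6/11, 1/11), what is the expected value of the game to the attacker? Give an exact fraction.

578/99

Against (4/11, 6/11, 1/11), each row's expected payoff is target 1: 76/11; target 2: 56/11; target 3: 63/11.
Taking the (1/3, 4/9, 2/9)-weighted average: (1/3)·(76/11) + (4/9)·(56/11) + (2/9)·(63/11) = 578/99.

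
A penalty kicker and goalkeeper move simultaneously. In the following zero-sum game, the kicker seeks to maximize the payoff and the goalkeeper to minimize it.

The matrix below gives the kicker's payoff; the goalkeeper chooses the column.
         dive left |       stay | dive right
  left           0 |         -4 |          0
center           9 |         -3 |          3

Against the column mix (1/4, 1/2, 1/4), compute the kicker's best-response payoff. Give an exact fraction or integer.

3/2

left: (0)·(1/4) + (-4)·(1/2) + (0)·(1/4) = -2.
center: (9)·(1/4) + (-3)·(1/2) + (3)·(1/4) = 3/2.
The best pure response is center with expected payoff 3/2.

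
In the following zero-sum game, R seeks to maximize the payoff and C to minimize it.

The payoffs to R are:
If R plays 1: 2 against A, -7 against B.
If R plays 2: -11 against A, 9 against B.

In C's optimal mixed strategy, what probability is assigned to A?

Row minima are -7 and -11, so R's maximin is -7; column maxima are 2 and 9, so C's minimax is 2. These differ, so the equilibrium is in mixed strategies.
Let C play A with probability q. R is indifferent when 2q − 7(1−q) = −11q + 9(1−q), giving q = 16/29.

16/29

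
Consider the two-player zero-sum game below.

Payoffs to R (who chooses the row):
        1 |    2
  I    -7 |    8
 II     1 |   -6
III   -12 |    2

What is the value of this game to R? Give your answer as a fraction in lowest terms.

Row III is strictly dominated by row I, so R never plays it.
The remaining 2×2 game on (I, II) × (1, 2) has no saddle point. Let R play I with probability p; indifference gives −7p + (1−p) = 8p − 6(1−p), so p = 7/22.
Similarly C's optimal q on 1 is 7/11, and the value is -7·(7/11) + (8)·(4/11) = -17/11.

-17/11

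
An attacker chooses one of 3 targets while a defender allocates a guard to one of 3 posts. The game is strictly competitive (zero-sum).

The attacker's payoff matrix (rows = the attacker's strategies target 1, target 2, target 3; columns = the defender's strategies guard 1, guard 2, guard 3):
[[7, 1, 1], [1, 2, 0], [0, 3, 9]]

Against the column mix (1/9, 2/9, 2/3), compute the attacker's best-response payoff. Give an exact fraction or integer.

20/3

target 1: (7)·(1/9) + (1)·(2/9) + (1)·(2/3) = 5/3.
target 2: (1)·(1/9) + (2)·(2/9) + (0)·(2/3) = 5/9.
target 3: (0)·(1/9) + (3)·(2/9) + (9)·(2/3) = 20/3.
The best pure response is target 3 with expected payoff 20/3.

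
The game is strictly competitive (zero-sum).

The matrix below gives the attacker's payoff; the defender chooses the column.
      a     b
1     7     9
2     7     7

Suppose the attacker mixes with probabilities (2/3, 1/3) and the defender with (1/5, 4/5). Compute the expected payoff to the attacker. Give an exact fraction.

121/15

Against (1/5, 4/5), each row's expected payoff is 1: 43/5; 2: 7.
Taking the (2/3, 1/3)-weighted average: (2/3)·(43/5) + (1/3)·(7) = 121/15.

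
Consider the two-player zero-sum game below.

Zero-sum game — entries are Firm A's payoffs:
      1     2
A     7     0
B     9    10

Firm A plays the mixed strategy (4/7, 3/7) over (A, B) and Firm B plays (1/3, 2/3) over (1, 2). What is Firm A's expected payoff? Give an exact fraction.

Against (1/3, 2/3), each row's expected payoff is A: 7/3; B: 29/3.
Taking the (4/7, 3/7)-weighted average: (4/7)·(7/3) + (3/7)·(29/3) = 115/21.

115/21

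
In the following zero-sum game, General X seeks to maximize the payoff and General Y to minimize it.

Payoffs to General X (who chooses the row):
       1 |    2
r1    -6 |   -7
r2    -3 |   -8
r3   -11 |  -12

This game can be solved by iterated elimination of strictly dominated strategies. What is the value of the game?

Column 1 is strictly dominated by 2 for General Y (-7<-6, -8<-3, -12<-11); eliminate 1.
Row r3 is strictly dominated by row r1 (-7>-12); eliminate r3.
Row r2 is strictly dominated by row r1 (-7>-8); eliminate r2.
Only (r1, 2) remains, with payoff -7.

-7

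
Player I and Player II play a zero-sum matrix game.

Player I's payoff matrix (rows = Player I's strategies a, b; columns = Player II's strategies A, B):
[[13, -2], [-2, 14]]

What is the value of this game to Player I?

Row minima are -2 and -2, so Player I's maximin is -2; column maxima are 13 and 14, so Player II's minimax is 13. These differ, so the equilibrium is in mixed strategies.
Let Player I play a with probability p. Player II is indifferent when 13p − 2(1−p) = −2p + 14(1−p), giving p = 16/31.
Let Player II play A with probability q. Player I is indifferent when 13q − 2(1−q) = −2q + 14(1−q), giving q = 16/31.
The value is 13·(16/31) + (-2)·(15/31) = 178/31.

178/31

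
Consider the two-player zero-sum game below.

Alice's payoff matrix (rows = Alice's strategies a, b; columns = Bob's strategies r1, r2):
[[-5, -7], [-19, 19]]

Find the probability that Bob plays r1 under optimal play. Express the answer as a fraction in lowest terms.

13/20

Row minima are -7 and -19, so Alice's maximin is -7; column maxima are -5 and 19, so Bob's minimax is -5. These differ, so the equilibrium is in mixed strategies.
Let Bob play r1 with probability q. Alice is indifferent when −5q − 7(1−q) = −19q + 19(1−q), giving q = 13/20.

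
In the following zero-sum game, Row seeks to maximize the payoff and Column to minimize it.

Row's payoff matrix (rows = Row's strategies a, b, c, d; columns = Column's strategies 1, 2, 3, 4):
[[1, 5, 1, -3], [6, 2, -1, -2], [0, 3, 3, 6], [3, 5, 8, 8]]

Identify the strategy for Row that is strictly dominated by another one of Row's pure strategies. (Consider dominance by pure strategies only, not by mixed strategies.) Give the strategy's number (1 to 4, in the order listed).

Compare c with d: 3 > 0, 5 > 3, 8 > 3, 8 > 6.
So d strictly dominates c for Row; c is strictly dominated.

3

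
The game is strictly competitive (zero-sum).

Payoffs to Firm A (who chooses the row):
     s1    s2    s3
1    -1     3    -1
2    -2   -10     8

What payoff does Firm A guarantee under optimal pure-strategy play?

Row minima: -1, -10 → Firm A's maximin is -1.
Column maxima: -1, 3, 8 → Firm B's minimax is -1.
They coincide at (1, s1), so the value is -1.

-1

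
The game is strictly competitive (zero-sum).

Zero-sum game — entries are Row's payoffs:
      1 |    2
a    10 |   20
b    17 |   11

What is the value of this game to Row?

115/8

Row minima are 10 and 11, so Row's maximin is 11; column maxima are 17 and 20, so Column's minimax is 17. These differ, so the equilibrium is in mixed strategies.
Let Row play a with probability p. Column is indifferent when 10p + 17(1−p) = 20p + 11(1−p), giving p = 3/8.
Let Column play 1 with probability q. Row is indifferent when 10q + 20(1−q) = 17q + 11(1−q), giving q = 9/16.
The value is 10·(9/16) + (20)·(7/16) = 115/8.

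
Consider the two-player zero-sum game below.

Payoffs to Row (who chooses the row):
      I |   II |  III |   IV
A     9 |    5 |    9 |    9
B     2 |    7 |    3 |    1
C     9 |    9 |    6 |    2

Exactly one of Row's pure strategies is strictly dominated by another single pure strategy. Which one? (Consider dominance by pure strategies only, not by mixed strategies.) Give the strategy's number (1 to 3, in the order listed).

2

Compare B with C: 9 > 2, 9 > 7, 6 > 3, 2 > 1.
So C strictly dominates B for Row; B is strictly dominated.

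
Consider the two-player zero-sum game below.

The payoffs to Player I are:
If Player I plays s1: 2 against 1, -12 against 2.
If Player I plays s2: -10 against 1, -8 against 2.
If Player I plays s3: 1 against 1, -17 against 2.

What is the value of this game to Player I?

-17/2

Row s3 is strictly dominated by row s1, so Player I never plays it.
The remaining 2×2 game on (s1, s2) × (1, 2) has no saddle point. Let Player I play s1 with probability p; indifference gives 2p − 10(1−p) = −12p − 8(1−p), so p = 1/8.
Similarly Player II's optimal q on 1 is 1/4, and the value is 2·(1/4) + (-12)·(3/4) = -17/2.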